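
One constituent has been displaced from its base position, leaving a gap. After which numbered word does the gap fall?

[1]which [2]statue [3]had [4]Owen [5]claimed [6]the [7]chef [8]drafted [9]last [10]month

8

The displaced element is "which statue" (word 2).
It is linked across 1 clause boundary (Ø).
It functions as the direct object of "drafted", so the gap sits immediately after word 8 ("drafted").
Base order: Owen had claimed the chef drafted which statue last month.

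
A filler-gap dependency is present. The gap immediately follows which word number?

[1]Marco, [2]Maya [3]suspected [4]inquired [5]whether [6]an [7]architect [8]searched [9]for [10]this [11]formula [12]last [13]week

The displaced element is "Marco" (word 1).
It is linked across 1 clause boundary (Ø).
It functions as the subject of "inquired", so the gap sits immediately after word 3 ("suspected").
Base order: Maya suspected that Marco inquired whether an architect searched for this formula last week.

3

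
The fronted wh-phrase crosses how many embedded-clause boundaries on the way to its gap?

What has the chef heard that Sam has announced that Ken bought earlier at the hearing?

"what" is extracted from the object of "bought".
Boundaries crossed, outermost first: [that], [that] — 2 in total.

2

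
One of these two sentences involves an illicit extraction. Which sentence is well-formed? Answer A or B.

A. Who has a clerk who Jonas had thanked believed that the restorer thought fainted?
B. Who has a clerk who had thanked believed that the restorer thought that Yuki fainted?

In B, the wh-phrase is extracted from inside a complex-NP island (relative clause) (introduced by "who"), which blocks movement.
In A, the extraction path crosses only that-complement boundaries, which are transparent.
So A is grammatical.

A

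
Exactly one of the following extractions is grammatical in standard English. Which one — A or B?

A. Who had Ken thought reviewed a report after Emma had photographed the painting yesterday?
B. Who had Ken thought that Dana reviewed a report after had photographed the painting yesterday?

In B, the wh-phrase is extracted from inside an adjunct island (introduced by "after"), which blocks movement.
In A, the extraction path crosses only that-complement boundaries, which are transparent.
So A is grammatical.

A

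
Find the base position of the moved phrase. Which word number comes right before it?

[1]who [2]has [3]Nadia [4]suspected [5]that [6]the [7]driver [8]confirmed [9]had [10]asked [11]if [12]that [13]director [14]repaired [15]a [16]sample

8

The displaced element is "who" (word 1).
It is linked across 2 clause boundaries (that → Ø).
It functions as the subject of "asked", so the gap sits immediately after word 8 ("confirmed").
Base order: Nadia has suspected that the driver confirmed that who had asked if that director repaired a sample.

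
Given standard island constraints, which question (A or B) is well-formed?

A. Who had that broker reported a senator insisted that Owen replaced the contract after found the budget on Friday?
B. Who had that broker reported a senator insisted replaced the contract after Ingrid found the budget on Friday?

B

In A, the wh-phrase is extracted from inside an adjunct island (introduced by "after"), which blocks movement.
In B, the extraction path crosses only that-complement boundaries, which are transparent.
So B is grammatical.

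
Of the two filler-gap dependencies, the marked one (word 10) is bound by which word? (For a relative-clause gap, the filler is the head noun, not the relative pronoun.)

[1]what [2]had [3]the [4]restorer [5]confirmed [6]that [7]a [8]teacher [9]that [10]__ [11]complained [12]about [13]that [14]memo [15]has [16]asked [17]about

8

The marked gap is inside the relative clause, the subject of "complained".
Its filler is the head noun "teacher" (via "that"), at word 8.
(The other dependency links word 1 to a gap after word 17.)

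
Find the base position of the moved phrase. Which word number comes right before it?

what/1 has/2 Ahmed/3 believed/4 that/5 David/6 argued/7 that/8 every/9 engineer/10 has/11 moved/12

12

The displaced element is "what" (word 1).
It is linked across 2 clause boundaries (that → that).
It functions as the direct object of "moved", so the gap sits immediately after word 12 ("moved").
Base order: Ahmed has believed that David argued that every engineer has moved what.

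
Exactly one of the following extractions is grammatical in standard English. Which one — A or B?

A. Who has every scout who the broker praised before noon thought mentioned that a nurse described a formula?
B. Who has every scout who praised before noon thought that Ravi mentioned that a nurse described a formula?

A

In B, the wh-phrase is extracted from inside a complex-NP island (relative clause) (introduced by "who"), which blocks movement.
In A, the extraction path crosses only that-complement boundaries, which are transparent.
So A is grammatical.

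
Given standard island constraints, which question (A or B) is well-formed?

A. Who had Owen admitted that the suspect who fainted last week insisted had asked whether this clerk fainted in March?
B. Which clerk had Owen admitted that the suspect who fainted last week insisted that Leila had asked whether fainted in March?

In B, the wh-phrase is extracted from inside a wh-island (introduced by "whether"), which blocks movement.
In A, the extraction path crosses only that-complement boundaries, which are transparent.
So A is grammatical.

A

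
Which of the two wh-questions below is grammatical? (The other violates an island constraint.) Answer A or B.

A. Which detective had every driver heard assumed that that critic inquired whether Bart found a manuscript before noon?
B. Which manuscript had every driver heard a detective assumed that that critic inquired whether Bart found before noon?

A

In B, the wh-phrase is extracted from inside a wh-island (introduced by "whether"), which blocks movement.
In A, the extraction path crosses only that-complement boundaries, which are transparent.
So A is grammatical.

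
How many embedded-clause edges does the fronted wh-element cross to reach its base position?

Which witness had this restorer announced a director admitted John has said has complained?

3

"which witness" is extracted from the subject of "complained".
Boundaries crossed, outermost first: [Ø], [Ø], [Ø] — 3 in total.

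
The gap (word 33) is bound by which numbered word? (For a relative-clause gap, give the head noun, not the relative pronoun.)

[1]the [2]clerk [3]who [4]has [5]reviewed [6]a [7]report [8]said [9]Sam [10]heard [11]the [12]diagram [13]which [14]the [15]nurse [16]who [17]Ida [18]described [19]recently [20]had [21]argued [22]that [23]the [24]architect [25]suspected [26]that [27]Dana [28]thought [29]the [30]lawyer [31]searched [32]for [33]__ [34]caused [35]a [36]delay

12

The gap at 33 is the prepositional object of "searched", inside a relative clause.
The relative pronoun is "which" (word 13); it is bound by the head noun immediately before it.
Its filler is the head noun "diagram", at word 12.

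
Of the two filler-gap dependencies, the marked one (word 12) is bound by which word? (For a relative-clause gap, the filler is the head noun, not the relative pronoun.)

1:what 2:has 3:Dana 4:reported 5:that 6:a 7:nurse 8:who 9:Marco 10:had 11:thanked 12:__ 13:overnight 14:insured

The marked gap is inside the relative clause, the direct object of "thanked".
Its filler is the head noun "nurse" (via "who"), at word 7.
(The other dependency links word 1 to a gap after word 14.)

7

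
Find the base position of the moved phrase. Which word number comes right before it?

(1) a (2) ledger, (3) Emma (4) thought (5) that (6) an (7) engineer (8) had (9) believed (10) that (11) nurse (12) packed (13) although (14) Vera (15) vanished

The displaced element is "a ledger" (word 2).
It is linked across 2 clause boundaries (that → Ø).
It functions as the direct object of "packed", so the gap sits immediately after word 12 ("packed").
Base order: Emma thought that an engineer had believed that nurse packed a ledger although Vera vanished.

12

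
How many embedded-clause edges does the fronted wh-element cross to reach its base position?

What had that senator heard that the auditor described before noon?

"what" is extracted from the object of "described".
Boundaries crossed, outermost first: [that] — 1 in total.

1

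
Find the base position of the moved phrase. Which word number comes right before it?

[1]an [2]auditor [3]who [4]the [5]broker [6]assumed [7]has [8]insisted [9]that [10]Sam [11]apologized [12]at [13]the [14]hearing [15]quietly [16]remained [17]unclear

The displaced element is "an auditor" (word 2).
It is linked across 1 clause boundary (Ø).
It functions as the subject of "insisted", so the gap sits immediately after word 6 ("assumed").
Base order: The broker assumed that an auditor has insisted that Sam apologized at the hearing quietly.

6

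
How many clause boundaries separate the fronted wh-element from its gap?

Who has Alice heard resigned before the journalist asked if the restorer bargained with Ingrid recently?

1

"who" is extracted from the subject of "resigned".
Boundaries crossed, outermost first: [Ø] — 1 in total.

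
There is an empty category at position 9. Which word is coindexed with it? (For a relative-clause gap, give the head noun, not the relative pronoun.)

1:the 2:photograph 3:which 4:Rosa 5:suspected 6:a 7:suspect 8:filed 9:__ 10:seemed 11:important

2

The gap at 9 is the object of "filed", inside a relative clause.
The relative pronoun is "which" (word 3); it is bound by the head noun immediately before it.
Its filler is the head noun "photograph", at word 2.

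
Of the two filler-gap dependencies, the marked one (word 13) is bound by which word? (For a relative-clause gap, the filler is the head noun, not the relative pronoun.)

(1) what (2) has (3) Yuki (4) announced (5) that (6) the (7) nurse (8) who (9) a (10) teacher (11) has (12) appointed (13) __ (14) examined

7

The marked gap is inside the relative clause, the direct object of "appointed".
Its filler is the head noun "nurse" (via "who"), at word 7.
(The other dependency links word 1 to a gap after word 14.)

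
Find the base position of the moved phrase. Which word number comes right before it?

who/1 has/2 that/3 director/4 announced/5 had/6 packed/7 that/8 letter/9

The displaced element is "who" (word 1).
It is linked across 1 clause boundary (Ø).
It functions as the subject of "packed", so the gap sits immediately after word 5 ("announced").
Base order: That director has announced that who had packed that letter.

5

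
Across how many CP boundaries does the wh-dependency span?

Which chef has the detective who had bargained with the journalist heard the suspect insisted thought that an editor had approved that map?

2

"which chef" is extracted from the subject of "thought".
Boundaries crossed, outermost first: [Ø], [Ø] — 2 in total.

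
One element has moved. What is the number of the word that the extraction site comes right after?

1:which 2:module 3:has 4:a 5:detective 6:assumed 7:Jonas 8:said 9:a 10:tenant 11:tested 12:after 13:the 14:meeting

11

The displaced element is "which module" (word 2).
It is linked across 2 clause boundaries (Ø → Ø).
It functions as the direct object of "tested", so the gap sits immediately after word 11 ("tested").
Base order: A detective has assumed Jonas said a tenant tested which module after the meeting.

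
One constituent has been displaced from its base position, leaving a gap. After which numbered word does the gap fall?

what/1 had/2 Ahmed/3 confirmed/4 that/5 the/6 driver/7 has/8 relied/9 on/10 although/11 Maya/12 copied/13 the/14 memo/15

The displaced element is "what" (word 1).
It is linked across 1 clause boundary (that).
It functions as the object of the preposition "on" of "relied", so the gap sits immediately after word 10 ("on").
Base order: Ahmed had confirmed that the driver has relied on what although Maya copied the memo.

10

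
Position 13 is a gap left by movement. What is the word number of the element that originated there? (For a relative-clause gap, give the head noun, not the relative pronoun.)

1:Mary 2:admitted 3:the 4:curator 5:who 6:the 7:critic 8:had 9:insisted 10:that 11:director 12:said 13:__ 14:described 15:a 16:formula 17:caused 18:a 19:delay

4

The gap at 13 is the subject of "described", inside a relative clause.
The relative pronoun is "who" (word 5); it is bound by the head noun immediately before it.
Its filler is the head noun "curator", at word 4.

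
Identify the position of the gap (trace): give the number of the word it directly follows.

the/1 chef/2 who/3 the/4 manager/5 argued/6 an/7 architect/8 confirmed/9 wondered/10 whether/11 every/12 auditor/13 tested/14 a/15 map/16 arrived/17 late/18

9

The displaced element is "the chef" (word 2).
It is linked across 2 clause boundaries (Ø → Ø).
It functions as the subject of "wondered", so the gap sits immediately after word 9 ("confirmed").
Base order: The manager argued an architect confirmed the chef wondered whether every auditor tested a map.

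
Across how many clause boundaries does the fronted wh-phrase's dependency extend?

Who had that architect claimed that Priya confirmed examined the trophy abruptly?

"who" is extracted from the subject of "examined".
Boundaries crossed, outermost first: [that], [Ø] — 2 in total.

2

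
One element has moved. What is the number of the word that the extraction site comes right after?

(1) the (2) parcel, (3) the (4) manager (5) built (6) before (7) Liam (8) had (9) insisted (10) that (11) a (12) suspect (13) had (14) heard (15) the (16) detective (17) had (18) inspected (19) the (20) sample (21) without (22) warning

The displaced element is "the parcel" (word 2).
It functions as the direct object of "built", so the gap sits immediately after word 5 ("built").
Base order: The manager built the parcel before Liam had insisted that a suspect had heard the detective had inspected the sample without warning.

5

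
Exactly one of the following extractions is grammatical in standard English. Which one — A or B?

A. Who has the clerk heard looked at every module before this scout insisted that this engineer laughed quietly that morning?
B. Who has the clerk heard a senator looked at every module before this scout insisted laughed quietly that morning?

In B, the wh-phrase is extracted from inside an adjunct island (introduced by "before"), which blocks movement.
In A, the extraction path crosses only that-complement boundaries, which are transparent.
So A is grammatical.

A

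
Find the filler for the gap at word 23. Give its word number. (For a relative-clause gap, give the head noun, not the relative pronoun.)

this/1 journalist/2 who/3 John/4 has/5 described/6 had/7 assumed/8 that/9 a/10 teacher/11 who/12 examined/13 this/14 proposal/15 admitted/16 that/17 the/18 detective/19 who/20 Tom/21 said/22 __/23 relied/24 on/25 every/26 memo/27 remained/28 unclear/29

19

The gap at 23 is the subject of "relied", inside a relative clause.
The relative pronoun is "who" (word 20); it is bound by the head noun immediately before it.
Its filler is the head noun "detective", at word 19.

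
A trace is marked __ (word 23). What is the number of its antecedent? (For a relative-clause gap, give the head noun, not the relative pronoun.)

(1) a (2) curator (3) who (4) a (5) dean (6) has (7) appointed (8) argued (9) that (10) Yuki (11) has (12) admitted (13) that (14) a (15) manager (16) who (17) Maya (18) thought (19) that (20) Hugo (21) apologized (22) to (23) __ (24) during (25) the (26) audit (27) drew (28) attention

The gap at 23 is the prepositional object of "apologized", inside a relative clause.
The relative pronoun is "who" (word 16); it is bound by the head noun immediately before it.
Its filler is the head noun "manager", at word 15.

15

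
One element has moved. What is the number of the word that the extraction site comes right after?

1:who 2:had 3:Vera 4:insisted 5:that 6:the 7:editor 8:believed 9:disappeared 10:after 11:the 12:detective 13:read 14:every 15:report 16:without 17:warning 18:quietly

8

The displaced element is "who" (word 1).
It is linked across 2 clause boundaries (that → Ø).
It functions as the subject of "disappeared", so the gap sits immediately after word 8 ("believed").
Base order: Vera had insisted that the editor believed that who disappeared after the detective read every report without warning quietly.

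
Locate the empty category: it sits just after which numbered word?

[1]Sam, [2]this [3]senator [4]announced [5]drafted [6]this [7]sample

4

The displaced element is "Sam" (word 1).
It is linked across 1 clause boundary (Ø).
It functions as the subject of "drafted", so the gap sits immediately after word 4 ("announced").
Base order: This senator announced that Sam drafted this sample.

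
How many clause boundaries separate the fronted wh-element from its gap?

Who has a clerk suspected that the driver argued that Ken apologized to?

"who" is extracted from the PP object of "apologized".
Boundaries crossed, outermost first: [that], [that] — 2 in total.

2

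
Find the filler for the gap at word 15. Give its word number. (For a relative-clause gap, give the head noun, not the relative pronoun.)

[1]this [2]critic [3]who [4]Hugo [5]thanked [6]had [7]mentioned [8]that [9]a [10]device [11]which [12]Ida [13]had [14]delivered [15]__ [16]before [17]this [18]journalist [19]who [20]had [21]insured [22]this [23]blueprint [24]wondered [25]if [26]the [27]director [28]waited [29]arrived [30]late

10

The gap at 15 is the object of "delivered", inside a relative clause.
The relative pronoun is "which" (word 11); it is bound by the head noun immediately before it.
Its filler is the head noun "device", at word 10.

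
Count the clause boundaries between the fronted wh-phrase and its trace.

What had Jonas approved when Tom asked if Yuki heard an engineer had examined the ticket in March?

0

"what" originates inside the matrix clause — no clause boundary is crossed.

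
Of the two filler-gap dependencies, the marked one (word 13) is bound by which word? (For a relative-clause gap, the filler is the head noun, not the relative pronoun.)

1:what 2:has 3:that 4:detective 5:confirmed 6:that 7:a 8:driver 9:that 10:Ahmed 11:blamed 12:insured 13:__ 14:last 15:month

The marked gap is the direct object of "insured".
Its filler is the fronted wh-phrase "what", at word 1.
(The other dependency links word 8 to a gap after word 11.)

1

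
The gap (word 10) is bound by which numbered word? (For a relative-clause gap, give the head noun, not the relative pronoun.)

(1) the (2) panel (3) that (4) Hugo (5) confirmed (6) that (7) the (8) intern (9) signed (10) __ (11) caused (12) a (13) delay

2

The gap at 10 is the object of "signed", inside a relative clause.
The relative pronoun is "that" (word 3); it is bound by the head noun immediately before it.
Its filler is the head noun "panel", at word 2.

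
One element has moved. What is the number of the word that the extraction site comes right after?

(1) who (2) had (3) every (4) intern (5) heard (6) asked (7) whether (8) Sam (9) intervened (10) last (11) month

The displaced element is "who" (word 1).
It is linked across 1 clause boundary (Ø).
It functions as the subject of "asked", so the gap sits immediately after word 5 ("heard").
Base order: Every intern had heard who asked whether Sam intervened last month.

5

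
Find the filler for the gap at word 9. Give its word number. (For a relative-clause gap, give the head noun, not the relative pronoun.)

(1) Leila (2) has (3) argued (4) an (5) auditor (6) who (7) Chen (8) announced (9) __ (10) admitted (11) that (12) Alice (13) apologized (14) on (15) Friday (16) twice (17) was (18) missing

The gap at 9 is the subject of "admitted", inside a relative clause.
The relative pronoun is "who" (word 6); it is bound by the head noun immediately before it.
Its filler is the head noun "auditor", at word 5.

5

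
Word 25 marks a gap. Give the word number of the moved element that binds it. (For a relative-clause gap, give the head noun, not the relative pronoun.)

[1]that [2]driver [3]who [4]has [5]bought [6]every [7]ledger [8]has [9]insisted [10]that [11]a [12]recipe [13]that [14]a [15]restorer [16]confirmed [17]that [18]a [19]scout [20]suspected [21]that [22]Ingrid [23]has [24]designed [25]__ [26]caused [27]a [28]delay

The gap at 25 is the object of "designed", inside a relative clause.
The relative pronoun is "that" (word 13); it is bound by the head noun immediately before it.
Its filler is the head noun "recipe", at word 12.

12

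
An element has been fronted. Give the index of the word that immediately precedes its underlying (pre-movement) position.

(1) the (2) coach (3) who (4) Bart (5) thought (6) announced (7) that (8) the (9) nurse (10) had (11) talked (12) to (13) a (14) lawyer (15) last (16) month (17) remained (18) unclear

The displaced element is "the coach" (word 2).
It is linked across 1 clause boundary (Ø).
It functions as the subject of "announced", so the gap sits immediately after word 5 ("thought").
Base order: Bart thought the coach announced that the nurse had talked to a lawyer last month.

5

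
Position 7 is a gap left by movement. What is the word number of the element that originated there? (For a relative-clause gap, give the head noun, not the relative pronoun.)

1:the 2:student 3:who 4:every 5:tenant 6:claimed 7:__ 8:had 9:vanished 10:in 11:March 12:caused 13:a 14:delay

The gap at 7 is the subject of "vanished", inside a relative clause.
The relative pronoun is "who" (word 3); it is bound by the head noun immediately before it.
Its filler is the head noun "student", at word 2.

2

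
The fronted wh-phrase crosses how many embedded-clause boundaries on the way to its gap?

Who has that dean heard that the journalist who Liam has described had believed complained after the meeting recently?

2

"who" is extracted from the subject of "complained".
Boundaries crossed, outermost first: [that], [Ø] — 2 in total.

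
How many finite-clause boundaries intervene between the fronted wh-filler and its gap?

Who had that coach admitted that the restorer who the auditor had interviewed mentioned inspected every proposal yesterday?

2

"who" is extracted from the subject of "inspected".
Boundaries crossed, outermost first: [that], [Ø] — 2 in total.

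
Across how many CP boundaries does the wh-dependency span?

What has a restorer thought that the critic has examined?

"what" is extracted from the object of "examined".
Boundaries crossed, outermost first: [that] — 1 in total.

1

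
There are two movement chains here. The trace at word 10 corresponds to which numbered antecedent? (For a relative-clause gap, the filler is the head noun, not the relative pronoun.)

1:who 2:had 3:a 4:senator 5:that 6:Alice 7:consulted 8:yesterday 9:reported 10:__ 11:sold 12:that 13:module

1

The marked gap is the subject of "sold".
Its filler is the fronted wh-phrase "who", at word 1.
(The other dependency links word 4 to a gap after word 7.)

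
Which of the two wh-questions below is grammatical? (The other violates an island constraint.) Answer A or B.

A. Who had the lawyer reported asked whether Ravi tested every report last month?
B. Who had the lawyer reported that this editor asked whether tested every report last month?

A

In B, the wh-phrase is extracted from inside a wh-island (introduced by "whether"), which blocks movement.
In A, the extraction path crosses only that-complement boundaries, which are transparent.
So A is grammatical.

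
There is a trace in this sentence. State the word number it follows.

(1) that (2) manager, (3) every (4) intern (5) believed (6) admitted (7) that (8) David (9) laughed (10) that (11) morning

The displaced element is "that manager" (word 2).
It is linked across 1 clause boundary (Ø).
It functions as the subject of "admitted", so the gap sits immediately after word 5 ("believed").
Base order: Every intern believed that that manager admitted that David laughed that morning.

5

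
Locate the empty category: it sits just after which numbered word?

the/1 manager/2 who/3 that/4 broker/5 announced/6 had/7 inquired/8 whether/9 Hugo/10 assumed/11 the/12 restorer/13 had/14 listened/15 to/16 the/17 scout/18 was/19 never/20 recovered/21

The displaced element is "the manager" (word 2).
It is linked across 1 clause boundary (Ø).
It functions as the subject of "inquired", so the gap sits immediately after word 6 ("announced").
Base order: That broker announced the manager had inquired whether Hugo assumed the restorer had listened to the scout.

6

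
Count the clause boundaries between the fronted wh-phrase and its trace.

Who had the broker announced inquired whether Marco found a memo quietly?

1

"who" is extracted from the subject of "inquired".
Boundaries crossed, outermost first: [Ø] — 1 in total.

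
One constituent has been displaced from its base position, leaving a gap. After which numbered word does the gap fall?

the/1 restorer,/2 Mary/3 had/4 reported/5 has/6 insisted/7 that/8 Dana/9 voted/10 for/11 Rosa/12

The displaced element is "the restorer" (word 2).
It is linked across 1 clause boundary (Ø).
It functions as the subject of "insisted", so the gap sits immediately after word 5 ("reported").
Base order: Mary had reported that the restorer has insisted that Dana voted for Rosa.

5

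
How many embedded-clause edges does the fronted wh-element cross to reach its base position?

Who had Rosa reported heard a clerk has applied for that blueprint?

"who" is extracted from the subject of "heard".
Boundaries crossed, outermost first: [Ø] — 1 in total.

1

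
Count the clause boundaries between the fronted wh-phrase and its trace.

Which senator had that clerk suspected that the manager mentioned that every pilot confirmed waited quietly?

3

"which senator" is extracted from the subject of "waited".
Boundaries crossed, outermost first: [that], [that], [Ø] — 3 in total.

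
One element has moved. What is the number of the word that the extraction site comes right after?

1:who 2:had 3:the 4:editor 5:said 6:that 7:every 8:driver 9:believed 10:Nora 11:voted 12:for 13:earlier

The displaced element is "who" (word 1).
It is linked across 2 clause boundaries (that → Ø).
It functions as the object of the preposition "for" of "voted", so the gap sits immediately after word 12 ("for").
Base order: The editor had said that every driver believed Nora voted for who earlier.

12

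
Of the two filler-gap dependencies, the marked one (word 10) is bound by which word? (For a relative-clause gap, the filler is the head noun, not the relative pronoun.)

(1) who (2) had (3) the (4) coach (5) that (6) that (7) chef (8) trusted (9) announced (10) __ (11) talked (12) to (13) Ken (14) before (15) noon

The marked gap is the subject of "talked".
Its filler is the fronted wh-phrase "who", at word 1.
(The other dependency links word 4 to a gap after word 8.)

1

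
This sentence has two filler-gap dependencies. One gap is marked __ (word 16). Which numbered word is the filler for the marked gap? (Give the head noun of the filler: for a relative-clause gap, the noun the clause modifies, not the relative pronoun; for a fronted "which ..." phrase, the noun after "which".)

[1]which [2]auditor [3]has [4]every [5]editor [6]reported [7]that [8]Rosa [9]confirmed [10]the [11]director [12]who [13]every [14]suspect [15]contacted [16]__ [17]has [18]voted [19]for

The marked gap is inside the relative clause, the direct object of "contacted".
Its filler is the head noun "director" (via "who"), at word 11.
(The other dependency links word 2 to a gap after word 19.)

11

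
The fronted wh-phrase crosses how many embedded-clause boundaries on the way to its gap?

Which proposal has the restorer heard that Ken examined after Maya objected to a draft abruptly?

1

"which proposal" is extracted from the object of "examined".
Boundaries crossed, outermost first: [that] — 1 in total.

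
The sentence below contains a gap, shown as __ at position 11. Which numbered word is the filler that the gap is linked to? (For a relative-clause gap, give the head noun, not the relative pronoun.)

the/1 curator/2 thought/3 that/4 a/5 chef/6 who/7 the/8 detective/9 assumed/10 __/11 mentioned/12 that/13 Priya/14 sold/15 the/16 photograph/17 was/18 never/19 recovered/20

The gap at 11 is the subject of "mentioned", inside a relative clause.
The relative pronoun is "who" (word 7); it is bound by the head noun immediately before it.
Its filler is the head noun "chef", at word 6.

6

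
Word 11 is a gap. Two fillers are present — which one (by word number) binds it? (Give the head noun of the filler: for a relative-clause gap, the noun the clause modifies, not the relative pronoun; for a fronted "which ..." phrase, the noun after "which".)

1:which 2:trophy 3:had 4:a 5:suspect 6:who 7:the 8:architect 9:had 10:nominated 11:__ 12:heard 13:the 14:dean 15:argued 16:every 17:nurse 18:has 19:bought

5

The marked gap is inside the relative clause, the direct object of "nominated".
Its filler is the head noun "suspect" (via "who"), at word 5.
(The other dependency links word 2 to a gap after word 19.)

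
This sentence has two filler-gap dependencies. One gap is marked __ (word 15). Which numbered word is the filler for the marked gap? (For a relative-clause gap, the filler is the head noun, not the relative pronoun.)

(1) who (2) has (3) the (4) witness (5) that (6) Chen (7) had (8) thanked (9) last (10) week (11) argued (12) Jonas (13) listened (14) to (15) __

The marked gap is the object of the preposition "to" of "listened".
Its filler is the fronted wh-phrase "who", at word 1.
(The other dependency links word 4 to a gap after word 8.)

1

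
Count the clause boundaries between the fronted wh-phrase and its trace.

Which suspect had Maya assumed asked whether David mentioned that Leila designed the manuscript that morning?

"which suspect" is extracted from the subject of "asked".
Boundaries crossed, outermost first: [Ø] — 1 in total.

1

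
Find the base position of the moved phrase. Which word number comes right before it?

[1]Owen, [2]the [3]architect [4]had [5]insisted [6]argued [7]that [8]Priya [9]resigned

The displaced element is "Owen" (word 1).
It is linked across 1 clause boundary (Ø).
It functions as the subject of "argued", so the gap sits immediately after word 5 ("insisted").
Base order: The architect had insisted that Owen argued that Priya resigned.

5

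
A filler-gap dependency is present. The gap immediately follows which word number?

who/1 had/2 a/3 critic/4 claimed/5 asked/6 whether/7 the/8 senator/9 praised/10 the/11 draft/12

5

The displaced element is "who" (word 1).
It is linked across 1 clause boundary (Ø).
It functions as the subject of "asked", so the gap sits immediately after word 5 ("claimed").
Base order: A critic had claimed that who asked whether the senator praised the draft.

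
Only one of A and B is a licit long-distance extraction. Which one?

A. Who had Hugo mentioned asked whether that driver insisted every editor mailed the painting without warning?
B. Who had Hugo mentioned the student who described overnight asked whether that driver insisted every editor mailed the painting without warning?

In B, the wh-phrase is extracted from inside a complex-NP island (relative clause) (introduced by "who"), which blocks movement.
In A, the extraction path crosses only that-complement boundaries, which are transparent.
So A is grammatical.

A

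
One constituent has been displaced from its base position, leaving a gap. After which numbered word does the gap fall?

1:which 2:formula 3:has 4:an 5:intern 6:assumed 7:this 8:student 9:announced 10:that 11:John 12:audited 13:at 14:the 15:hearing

12

The displaced element is "which formula" (word 2).
It is linked across 2 clause boundaries (Ø → that).
It functions as the direct object of "audited", so the gap sits immediately after word 12 ("audited").
Base order: An intern has assumed this student announced that John audited which formula at the hearing.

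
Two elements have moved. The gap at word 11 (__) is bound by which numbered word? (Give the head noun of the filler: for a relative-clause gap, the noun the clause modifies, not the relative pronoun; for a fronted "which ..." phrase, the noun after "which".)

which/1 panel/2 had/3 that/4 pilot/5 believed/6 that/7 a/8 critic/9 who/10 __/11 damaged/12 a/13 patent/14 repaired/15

9

The marked gap is inside the relative clause, the subject of "damaged".
Its filler is the head noun "critic" (via "who"), at word 9.
(The other dependency links word 2 to a gap after word 15.)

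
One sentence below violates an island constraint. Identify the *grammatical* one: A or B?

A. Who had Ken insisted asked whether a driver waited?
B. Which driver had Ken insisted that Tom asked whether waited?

A

In B, the wh-phrase is extracted from inside a wh-island (introduced by "whether"), which blocks movement.
In A, the extraction path crosses only that-complement boundaries, which are transparent.
So A is grammatical.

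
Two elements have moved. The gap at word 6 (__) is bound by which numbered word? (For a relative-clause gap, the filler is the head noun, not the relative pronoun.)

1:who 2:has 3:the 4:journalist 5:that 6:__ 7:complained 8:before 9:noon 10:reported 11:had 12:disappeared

4

The marked gap is inside the relative clause, the subject of "complained".
Its filler is the head noun "journalist" (via "that"), at word 4.
(The other dependency links word 1 to a gap after word 10.)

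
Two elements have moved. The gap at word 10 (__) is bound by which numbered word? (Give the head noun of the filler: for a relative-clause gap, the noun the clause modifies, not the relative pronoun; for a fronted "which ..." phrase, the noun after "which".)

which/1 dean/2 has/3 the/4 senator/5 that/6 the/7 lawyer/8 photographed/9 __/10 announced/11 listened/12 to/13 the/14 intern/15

5

The marked gap is inside the relative clause, the direct object of "photographed".
Its filler is the head noun "senator" (via "that"), at word 5.
(The other dependency links word 2 to a gap after word 11.)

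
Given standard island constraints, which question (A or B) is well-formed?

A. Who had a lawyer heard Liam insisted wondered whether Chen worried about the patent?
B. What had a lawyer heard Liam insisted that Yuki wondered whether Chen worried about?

In B, the wh-phrase is extracted from inside a wh-island (introduced by "whether"), which blocks movement.
In A, the extraction path crosses only that-complement boundaries, which are transparent.
So A is grammatical.

A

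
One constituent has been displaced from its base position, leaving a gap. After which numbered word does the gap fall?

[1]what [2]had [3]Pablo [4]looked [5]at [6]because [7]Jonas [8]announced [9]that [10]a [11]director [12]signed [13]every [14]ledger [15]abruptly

The displaced element is "what" (word 1).
It functions as the object of the preposition "at" of "looked", so the gap sits immediately after word 5 ("at").
Base order: Pablo had looked at what because Jonas announced that a director signed every ledger abruptly.

5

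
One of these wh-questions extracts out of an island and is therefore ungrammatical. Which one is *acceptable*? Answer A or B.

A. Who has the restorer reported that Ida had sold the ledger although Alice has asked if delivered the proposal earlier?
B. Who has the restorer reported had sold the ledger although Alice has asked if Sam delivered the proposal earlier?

In A, the wh-phrase is extracted from inside an adjunct island (introduced by "although"), which blocks movement.
In B, the extraction path crosses only that-complement boundaries, which are transparent.
So B is grammatical.

B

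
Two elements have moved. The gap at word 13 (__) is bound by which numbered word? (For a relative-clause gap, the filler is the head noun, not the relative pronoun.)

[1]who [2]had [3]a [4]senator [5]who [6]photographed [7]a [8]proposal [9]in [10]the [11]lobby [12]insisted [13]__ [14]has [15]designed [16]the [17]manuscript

1

The marked gap is the subject of "designed".
Its filler is the fronted wh-phrase "who", at word 1.
(The other dependency links word 4 to a gap after word 5.)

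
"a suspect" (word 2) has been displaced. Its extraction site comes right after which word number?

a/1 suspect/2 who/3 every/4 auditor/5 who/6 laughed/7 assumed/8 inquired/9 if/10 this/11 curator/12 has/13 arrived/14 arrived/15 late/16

8

The displaced element is "a suspect" (word 2).
It is linked across 1 clause boundary (Ø).
It functions as the subject of "inquired", so the gap sits immediately after word 8 ("assumed").
Base order: Every auditor who laughed assumed a suspect inquired if this curator has arrived.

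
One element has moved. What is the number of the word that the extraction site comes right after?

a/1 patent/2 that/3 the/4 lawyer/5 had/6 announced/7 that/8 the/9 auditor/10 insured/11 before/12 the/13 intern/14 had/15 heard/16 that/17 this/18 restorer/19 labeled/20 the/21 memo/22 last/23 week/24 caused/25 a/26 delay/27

11

The displaced element is "a patent" (word 2).
It is linked across 1 clause boundary (that).
It functions as the direct object of "insured", so the gap sits immediately after word 11 ("insured").
Base order: The lawyer had announced that the auditor insured a patent before the intern had heard that this restorer labeled the memo last week.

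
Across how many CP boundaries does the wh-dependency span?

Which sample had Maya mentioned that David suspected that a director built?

"which sample" is extracted from the object of "built".
Boundaries crossed, outermost first: [that], [that] — 2 in total.

2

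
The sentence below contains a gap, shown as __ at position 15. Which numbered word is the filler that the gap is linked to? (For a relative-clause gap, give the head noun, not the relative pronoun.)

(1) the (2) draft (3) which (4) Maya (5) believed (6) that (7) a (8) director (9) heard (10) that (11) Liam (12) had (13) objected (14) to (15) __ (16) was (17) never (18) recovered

2

The gap at 15 is the prepositional object of "objected", inside a relative clause.
The relative pronoun is "which" (word 3); it is bound by the head noun immediately before it.
Its filler is the head noun "draft", at word 2.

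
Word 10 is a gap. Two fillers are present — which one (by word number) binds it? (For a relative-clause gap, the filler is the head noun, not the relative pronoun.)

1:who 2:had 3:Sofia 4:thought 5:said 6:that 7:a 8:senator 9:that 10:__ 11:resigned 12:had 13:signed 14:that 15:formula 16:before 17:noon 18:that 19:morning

8

The marked gap is inside the relative clause, the subject of "resigned".
Its filler is the head noun "senator" (via "that"), at word 8.
(The other dependency links word 1 to a gap after word 4.)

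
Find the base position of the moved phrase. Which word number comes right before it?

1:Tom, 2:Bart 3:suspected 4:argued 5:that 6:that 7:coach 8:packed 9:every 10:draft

The displaced element is "Tom" (word 1).
It is linked across 1 clause boundary (Ø).
It functions as the subject of "argued", so the gap sits immediately after word 3 ("suspected").
Base order: Bart suspected that Tom argued that that coach packed every draft.

3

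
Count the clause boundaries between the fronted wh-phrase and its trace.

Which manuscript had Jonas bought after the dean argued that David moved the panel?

"which manuscript" originates inside the matrix clause — no clause boundary is crossed.

0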